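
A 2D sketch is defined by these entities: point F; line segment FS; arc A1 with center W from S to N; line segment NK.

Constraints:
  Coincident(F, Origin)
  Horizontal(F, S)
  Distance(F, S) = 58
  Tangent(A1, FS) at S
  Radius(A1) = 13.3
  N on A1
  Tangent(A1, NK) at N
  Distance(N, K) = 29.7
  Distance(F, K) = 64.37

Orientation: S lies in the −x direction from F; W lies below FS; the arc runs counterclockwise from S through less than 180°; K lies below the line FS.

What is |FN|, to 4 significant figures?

71.25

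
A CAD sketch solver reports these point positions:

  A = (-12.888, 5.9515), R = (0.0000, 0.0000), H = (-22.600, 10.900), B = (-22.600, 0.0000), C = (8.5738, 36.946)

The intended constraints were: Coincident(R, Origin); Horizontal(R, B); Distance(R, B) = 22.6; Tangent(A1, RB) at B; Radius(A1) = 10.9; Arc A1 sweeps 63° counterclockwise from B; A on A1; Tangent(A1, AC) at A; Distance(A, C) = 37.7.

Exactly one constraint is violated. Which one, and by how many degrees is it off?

Tangent(A1, AC) at A — off by 7.70°.

R = (0.00, 0.00) ✓; R.y = 0.00, B.y = 0.00 ✓; |RB| = 22.60 ✓; ∠(HB, BR) = 90.00° ✓; |HB| = 10.90 ✓; bearing(H→A) − bearing(H→B) = 63.00° ✓; |HA| = 10.90 ✓; ∠(HA, AC) = 97.70° ✗; |AC| = 37.70 ✓.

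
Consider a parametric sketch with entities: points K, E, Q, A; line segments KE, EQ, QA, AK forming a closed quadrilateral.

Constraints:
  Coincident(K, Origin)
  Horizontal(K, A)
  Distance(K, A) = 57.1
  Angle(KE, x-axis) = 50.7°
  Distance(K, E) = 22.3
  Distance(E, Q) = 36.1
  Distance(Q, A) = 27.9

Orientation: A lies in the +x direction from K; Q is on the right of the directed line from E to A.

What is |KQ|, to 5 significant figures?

35.501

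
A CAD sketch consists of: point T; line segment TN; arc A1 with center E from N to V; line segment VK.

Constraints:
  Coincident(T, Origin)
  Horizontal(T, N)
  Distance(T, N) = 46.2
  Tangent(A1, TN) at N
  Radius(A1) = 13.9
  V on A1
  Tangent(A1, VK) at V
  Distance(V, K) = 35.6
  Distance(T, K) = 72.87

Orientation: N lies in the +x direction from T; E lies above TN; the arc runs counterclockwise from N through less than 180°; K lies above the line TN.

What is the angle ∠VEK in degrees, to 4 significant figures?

68.67°

Checks: |EV| = 13.90 ✓; ∠(EV, VK) = 90.00° ✓; |VK| = 35.60 ✓; |TK| = 72.87 ✓.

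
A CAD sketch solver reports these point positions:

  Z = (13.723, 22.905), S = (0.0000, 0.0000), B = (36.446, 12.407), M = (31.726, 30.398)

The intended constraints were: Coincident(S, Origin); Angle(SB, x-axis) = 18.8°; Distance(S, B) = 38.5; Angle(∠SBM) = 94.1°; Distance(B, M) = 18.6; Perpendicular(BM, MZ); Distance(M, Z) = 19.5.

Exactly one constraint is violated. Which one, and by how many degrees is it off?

Perpendicular(BM, MZ) — off by 7.90°.

S = (0.00, 0.00) ✓; SB at 18.80° ✓; |SB| = 38.50 ✓; ∠SBM = 94.10° ✓; |BM| = 18.60 ✓; ∠(BM, MZ) = 97.90° ✗; |MZ| = 19.50 ✓.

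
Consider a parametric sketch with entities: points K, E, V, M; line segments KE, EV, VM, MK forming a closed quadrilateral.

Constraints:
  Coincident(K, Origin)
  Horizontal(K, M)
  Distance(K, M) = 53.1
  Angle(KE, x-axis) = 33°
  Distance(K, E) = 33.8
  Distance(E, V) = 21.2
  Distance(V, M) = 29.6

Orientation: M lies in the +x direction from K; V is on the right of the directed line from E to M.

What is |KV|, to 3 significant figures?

23.7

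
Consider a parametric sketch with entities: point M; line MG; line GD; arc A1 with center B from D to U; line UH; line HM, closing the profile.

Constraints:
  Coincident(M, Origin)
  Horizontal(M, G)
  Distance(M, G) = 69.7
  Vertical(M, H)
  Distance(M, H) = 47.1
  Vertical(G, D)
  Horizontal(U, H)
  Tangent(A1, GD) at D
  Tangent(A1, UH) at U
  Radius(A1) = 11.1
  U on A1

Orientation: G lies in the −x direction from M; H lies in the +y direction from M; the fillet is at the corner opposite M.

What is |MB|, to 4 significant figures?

68.77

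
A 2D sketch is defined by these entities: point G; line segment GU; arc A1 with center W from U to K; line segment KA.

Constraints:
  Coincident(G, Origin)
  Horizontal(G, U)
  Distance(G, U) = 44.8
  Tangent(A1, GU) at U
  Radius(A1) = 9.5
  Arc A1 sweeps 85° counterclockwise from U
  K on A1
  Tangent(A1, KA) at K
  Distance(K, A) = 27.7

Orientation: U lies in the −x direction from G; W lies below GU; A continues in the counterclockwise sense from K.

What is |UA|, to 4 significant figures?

38.16

G is at the origin; G and U share the same y with |GU| = 44.8 and U on the −x side, so U = (-44.80, 0.000). Since A1 is tangent to GU there, WU ⟂ GU, so W = U + (0, -9.5) = (-44.80, -9.500). On A1, U sits at bearing 90° from W; an 85° counterclockwise sweep puts K at bearing 175°, so K = W + 9.5·(cos 175°, sin 175°) = (-54.26, -8.672). Since A1 is tangent to KA there, WK ⟂ KA, so KA runs along (−sin 175°, cos 175°); with |KA| = 27.7, A = (-56.68, -36.27). Then |UA| = |A − U| = 38.16.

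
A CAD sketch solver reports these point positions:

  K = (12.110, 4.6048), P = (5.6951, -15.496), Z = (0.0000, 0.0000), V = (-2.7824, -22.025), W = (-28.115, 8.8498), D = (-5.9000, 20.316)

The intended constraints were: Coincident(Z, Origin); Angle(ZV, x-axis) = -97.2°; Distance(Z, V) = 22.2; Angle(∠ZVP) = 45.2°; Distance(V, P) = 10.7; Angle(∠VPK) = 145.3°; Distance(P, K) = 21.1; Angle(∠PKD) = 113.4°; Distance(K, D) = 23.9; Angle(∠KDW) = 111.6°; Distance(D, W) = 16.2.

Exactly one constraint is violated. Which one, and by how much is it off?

Distance(D, W) = 16.2 — off by 8.80.

Z = (0.00, 0.00) ✓; ZV at -97.20° ✓; |ZV| = 22.20 ✓; ∠ZVP = 45.20° ✓; |VP| = 10.70 ✓; ∠VPK = 145.3° ✓; |PK| = 21.10 ✓; ∠PKD = 113.4° ✓; |KD| = 23.90 ✓; ∠KDW = 111.6° ✓; |DW| = 25.00 ✗.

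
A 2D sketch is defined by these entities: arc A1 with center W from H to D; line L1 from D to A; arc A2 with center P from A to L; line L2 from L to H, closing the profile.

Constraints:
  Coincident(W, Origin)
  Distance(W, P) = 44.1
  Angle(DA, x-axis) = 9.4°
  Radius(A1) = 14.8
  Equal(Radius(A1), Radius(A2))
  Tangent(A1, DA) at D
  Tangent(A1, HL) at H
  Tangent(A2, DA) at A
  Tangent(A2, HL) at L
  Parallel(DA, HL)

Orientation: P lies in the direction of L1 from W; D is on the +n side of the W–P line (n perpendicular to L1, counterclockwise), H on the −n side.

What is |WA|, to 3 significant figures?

46.5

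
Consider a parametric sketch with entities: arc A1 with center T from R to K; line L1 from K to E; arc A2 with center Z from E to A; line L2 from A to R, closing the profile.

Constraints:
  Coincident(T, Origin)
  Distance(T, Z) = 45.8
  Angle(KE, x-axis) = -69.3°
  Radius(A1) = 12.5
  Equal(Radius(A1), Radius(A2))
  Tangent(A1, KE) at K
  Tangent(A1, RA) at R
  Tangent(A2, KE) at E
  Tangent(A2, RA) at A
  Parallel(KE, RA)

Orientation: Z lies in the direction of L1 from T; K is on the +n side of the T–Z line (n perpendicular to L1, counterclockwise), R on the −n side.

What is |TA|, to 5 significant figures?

47.475

The slot axis is L1's direction at -69.3°, so u = (cos -69.3°, sin -69.3°) = (0.35347, -0.93544) and n = (−sin -69.3°, cos -69.3°) = (0.93544, 0.35347). T is at the origin and Z lies 45.8 along u from T, so Z = 45.8·u = (16.189, -42.843). Tangency of A1 to both parallel lines with radius 12.5 puts K and R at T ± 12.5·n: K = (11.693, 4.4184), R = (-11.693, -4.4184). Equal radii place E and A the same way about Z: E = Z + 12.5·n = (27.882, -38.425), A = Z − 12.5·n = (4.4961, -47.262). Then |TA| = |A − T| = 47.475.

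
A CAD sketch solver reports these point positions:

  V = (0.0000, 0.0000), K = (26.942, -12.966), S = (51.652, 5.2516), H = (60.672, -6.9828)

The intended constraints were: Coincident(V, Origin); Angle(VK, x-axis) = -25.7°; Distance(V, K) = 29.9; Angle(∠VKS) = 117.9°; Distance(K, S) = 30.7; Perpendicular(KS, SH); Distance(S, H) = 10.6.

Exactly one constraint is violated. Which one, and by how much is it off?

Distance(S, H) = 10.6 — off by 4.60.

V = (0.00, 0.00) ✓; VK at -25.70° ✓; |VK| = 29.90 ✓; ∠VKS = 117.9° ✓; |KS| = 30.70 ✓; ∠(KS, SH) = 90.00° ✓; |SH| = 15.20 ✗.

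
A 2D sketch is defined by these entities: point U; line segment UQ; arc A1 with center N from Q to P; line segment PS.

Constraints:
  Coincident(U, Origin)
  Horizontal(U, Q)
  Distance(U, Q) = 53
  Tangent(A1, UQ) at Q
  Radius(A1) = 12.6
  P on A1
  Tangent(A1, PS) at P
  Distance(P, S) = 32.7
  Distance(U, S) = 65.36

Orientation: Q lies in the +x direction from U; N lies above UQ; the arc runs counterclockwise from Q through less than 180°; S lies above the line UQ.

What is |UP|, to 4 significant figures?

66.46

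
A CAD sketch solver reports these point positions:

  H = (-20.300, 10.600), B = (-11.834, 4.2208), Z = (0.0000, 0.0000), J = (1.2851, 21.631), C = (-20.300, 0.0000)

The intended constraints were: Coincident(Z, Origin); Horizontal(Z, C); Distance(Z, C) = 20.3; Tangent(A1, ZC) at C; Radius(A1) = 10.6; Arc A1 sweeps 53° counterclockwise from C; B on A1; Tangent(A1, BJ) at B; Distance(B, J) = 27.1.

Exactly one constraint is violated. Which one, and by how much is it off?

Distance(B, J) = 27.1 — off by 5.30.

Z = (0.00, 0.00) ✓; Z.y = 0.00, C.y = 0.00 ✓; |ZC| = 20.30 ✓; ∠(HC, CZ) = 90.00° ✓; |HC| = 10.60 ✓; bearing(H→B) − bearing(H→C) = 53.00° ✓; |HB| = 10.60 ✓; ∠(HB, BJ) = 90.00° ✓; |BJ| = 21.80 ✗.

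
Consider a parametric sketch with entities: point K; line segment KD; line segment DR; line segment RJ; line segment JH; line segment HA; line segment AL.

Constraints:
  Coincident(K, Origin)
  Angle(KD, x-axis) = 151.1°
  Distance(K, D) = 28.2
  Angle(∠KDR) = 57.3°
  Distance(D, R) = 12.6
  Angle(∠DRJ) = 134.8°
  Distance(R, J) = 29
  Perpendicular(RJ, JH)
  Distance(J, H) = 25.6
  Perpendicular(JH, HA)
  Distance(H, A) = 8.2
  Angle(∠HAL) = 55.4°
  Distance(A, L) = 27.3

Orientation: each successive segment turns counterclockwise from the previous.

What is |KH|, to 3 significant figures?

14.9

K is at the origin; KD runs at 151.1° with length 28.2, so D = (-24.7, 13.6). ∠KDR = 57.3° gives DR at -86.2° from the x-axis; with |DR| = 12.6, R = (-23.9, 1.06). ∠DRJ = 134.8° gives RJ at -41.0° from the x-axis; with |RJ| = 29.0, J = (-1.97, -18.0). RJ ⟂ JH, so JH runs at 49.0°; with |JH| = 25.6, H = (14.8, 1.35). Then |KH| = |H − K| = 14.9.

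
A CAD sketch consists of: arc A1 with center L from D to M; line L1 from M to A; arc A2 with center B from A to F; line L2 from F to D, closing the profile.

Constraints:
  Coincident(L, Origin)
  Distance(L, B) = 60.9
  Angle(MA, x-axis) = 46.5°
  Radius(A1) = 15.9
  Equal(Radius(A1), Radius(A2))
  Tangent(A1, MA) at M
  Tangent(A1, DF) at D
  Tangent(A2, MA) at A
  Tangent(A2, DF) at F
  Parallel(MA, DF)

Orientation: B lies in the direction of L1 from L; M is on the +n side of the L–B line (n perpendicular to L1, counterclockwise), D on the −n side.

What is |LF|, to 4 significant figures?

62.94

Tangency of A1 to both parallel lines with radius 15.9 puts M and D at L ± 15.9·n: M = (-11.53, 10.94), D = (11.53, -10.94). Equal radii place A and F the same way about B: A = B + 15.9·n = (30.39, 55.12), F = B − 15.9·n = (53.45, 33.23). Then |LF| = |F − L| = 62.94.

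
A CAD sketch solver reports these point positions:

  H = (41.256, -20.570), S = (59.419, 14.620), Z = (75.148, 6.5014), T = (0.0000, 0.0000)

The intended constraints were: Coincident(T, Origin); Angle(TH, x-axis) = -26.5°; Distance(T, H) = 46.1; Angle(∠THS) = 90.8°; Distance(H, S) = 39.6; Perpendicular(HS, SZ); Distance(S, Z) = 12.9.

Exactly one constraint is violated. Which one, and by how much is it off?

Distance(S, Z) = 12.9 — off by 4.80.

T = (0.00, 0.00) ✓; TH at -26.50° ✓; |TH| = 46.10 ✓; ∠THS = 90.80° ✓; |HS| = 39.60 ✓; ∠(HS, SZ) = 90.00° ✓; |SZ| = 17.70 ✗.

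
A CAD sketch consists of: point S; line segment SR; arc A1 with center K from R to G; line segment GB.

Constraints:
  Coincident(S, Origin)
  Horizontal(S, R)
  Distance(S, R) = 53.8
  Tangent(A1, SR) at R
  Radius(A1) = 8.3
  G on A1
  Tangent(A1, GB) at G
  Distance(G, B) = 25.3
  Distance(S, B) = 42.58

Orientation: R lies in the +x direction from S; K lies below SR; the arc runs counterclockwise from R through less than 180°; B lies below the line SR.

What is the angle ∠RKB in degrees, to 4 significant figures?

131.3°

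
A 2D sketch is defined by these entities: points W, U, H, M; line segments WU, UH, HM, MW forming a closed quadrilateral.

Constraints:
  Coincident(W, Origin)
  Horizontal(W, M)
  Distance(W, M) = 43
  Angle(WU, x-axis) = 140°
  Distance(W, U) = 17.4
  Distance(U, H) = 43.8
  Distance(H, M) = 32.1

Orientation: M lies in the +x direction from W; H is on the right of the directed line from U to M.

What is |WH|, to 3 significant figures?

26.5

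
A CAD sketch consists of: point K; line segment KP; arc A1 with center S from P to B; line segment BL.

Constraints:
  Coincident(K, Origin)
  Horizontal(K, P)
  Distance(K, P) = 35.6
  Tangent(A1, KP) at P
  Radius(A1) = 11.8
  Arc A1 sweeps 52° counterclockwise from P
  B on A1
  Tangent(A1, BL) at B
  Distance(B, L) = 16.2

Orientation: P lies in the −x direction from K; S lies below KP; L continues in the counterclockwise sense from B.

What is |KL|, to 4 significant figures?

57.54

On A1, P sits at bearing 90° from S; a 52° counterclockwise sweep puts B at bearing 142°, so B = S + 11.8·(cos 142°, sin 142°) = (-44.90, -4.535). The tangent condition forces SB to be normal to BL, so BL runs along (−sin 142°, cos 142°); with |BL| = 16.2, L = (-54.87, -17.30). Then |KL| = |L − K| = 57.54.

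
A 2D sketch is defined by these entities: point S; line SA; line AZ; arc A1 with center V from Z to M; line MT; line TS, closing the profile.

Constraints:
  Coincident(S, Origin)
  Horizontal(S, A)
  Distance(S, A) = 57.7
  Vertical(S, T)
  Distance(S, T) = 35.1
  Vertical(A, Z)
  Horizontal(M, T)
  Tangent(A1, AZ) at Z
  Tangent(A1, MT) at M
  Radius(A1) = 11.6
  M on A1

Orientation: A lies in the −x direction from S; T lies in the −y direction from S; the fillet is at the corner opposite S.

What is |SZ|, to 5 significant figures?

62.302

S is at the origin; S and A share the same y with |SA| = 57.7 and A on the −x side, so A = (-57.700, 0.0000). ST is vertical with |ST| = 35.1 and T on the −y side, so T = (0.0000, -35.100). The virtual corner opposite S is at (-57.700, -35.100). Since A1 is tangent to AZ there, VZ ⟂ AZ and the tangent condition forces VM to be normal to MT, with radius 11.6, so the center V sits 11.6 in from both sides at V = (-46.100, -23.500). That places the tangent points at Z = (-57.700, -23.500) on AZ and M = (-46.100, -35.100) on MT. Then |SZ| = |Z − S| = 62.302.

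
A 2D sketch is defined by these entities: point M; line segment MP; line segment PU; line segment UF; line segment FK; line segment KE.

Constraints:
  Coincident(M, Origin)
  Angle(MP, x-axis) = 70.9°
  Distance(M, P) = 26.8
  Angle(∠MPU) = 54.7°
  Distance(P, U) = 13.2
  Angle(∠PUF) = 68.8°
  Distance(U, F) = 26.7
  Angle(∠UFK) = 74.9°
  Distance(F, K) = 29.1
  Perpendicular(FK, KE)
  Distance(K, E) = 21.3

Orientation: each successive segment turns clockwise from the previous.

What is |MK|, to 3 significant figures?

38.1

M is at the origin; MP runs at 70.9° with length 26.8, so P = (8.77, 25.3). ∠MPU = 54.7° gives PU at -54.4° from the x-axis; with |PU| = 13.2, U = (16.5, 14.6). ∠PUF = 68.8° gives UF at -166° from the x-axis; with |UF| = 26.7, F = (-9.41, 7.95). ∠UFK = 74.9° gives FK at 89.3° from the x-axis; with |FK| = 29.1, K = (-9.05, 37.0). Then |MK| = |K − M| = 38.1.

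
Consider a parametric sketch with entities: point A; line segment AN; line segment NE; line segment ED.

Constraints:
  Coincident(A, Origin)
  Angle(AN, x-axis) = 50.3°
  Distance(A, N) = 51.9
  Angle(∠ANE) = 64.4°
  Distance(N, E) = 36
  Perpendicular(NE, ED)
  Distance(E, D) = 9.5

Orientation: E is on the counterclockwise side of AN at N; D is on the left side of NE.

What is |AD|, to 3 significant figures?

39.7

A is at the origin; AN runs at 50.3° with length 51.9, so N = 51.9·(cos 50.3°, sin 50.3°) = (33.2, 39.9). ∠ANE = 64.4°, so NE runs at 50.3° + (180° − 64.4°) = 166° from the x-axis; with |NE| = 36.0, E = N + 36.0·(cos 166°, sin 166°) = (-1.76, 48.7). NE is perpendicular to ED; with |ED| = 9.5 on the left of NE, D = E + 9.5·(-0.244, -0.970) = (-4.08, 39.5). Then |AD| = |D − A| = 39.7.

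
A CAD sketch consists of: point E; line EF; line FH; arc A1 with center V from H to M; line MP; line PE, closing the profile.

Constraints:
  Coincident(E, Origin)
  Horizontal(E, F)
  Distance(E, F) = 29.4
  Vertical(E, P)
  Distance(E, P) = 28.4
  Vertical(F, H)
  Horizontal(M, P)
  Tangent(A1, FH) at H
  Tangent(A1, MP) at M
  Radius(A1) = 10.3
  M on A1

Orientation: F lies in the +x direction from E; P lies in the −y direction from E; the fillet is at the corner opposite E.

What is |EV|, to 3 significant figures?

26.3

E and P share the same x with |EP| = 28.4 and P on the −y side, so P = (0.00, -28.4). The virtual corner opposite E is at (29.4, -28.4). The tangent condition forces VH to be normal to FH and the tangent condition forces VM to be normal to MP, with radius 10.3, so the center V sits 10.3 in from both sides at V = (19.1, -18.1). Then |EV| = |V − E| = 26.3.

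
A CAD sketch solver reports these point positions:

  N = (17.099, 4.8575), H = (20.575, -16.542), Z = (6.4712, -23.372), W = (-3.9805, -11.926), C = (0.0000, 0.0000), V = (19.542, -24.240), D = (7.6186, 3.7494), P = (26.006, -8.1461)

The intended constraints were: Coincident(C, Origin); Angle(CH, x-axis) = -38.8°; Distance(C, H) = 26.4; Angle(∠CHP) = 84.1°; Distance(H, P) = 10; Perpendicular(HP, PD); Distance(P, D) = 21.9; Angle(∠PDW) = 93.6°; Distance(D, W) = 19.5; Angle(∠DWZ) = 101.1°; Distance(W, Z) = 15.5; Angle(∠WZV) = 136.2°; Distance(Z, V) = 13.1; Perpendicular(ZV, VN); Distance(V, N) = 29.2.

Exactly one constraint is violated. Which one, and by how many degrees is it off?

Perpendicular(ZV, VN) — off by 8.60°.

C = (0.00, 0.00) ✓; CH at -38.80° ✓; |CH| = 26.40 ✓; ∠CHP = 84.10° ✓; |HP| = 9.999 ✓; ∠(HP, PD) = 90.00° ✓; |PD| = 21.90 ✓; ∠PDW = 93.60° ✓; |DW| = 19.50 ✓; ∠DWZ = 101.1° ✓; |WZ| = 15.50 ✓; ∠WZV = 136.2° ✓; |ZV| = 13.10 ✓; ∠(ZV, VN) = 98.60° ✗; |VN| = 29.20 ✓.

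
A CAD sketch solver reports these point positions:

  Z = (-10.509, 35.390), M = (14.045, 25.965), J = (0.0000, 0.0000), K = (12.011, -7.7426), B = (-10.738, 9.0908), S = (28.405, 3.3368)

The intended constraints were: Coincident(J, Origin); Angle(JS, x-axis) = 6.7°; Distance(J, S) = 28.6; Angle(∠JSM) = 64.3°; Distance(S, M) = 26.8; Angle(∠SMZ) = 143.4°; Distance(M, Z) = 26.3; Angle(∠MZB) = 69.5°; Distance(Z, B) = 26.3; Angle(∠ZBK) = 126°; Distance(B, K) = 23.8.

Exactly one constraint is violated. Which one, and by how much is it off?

Distance(B, K) = 23.8 — off by 4.50.

J = (0.00, 0.00) ✓; JS at 6.700° ✓; |JS| = 28.60 ✓; ∠JSM = 64.30° ✓; |SM| = 26.80 ✓; ∠SMZ = 143.4° ✓; |MZ| = 26.30 ✓; ∠MZB = 69.50° ✓; |ZB| = 26.30 ✓; ∠ZBK = 126.0° ✓; |BK| = 28.30 ✗.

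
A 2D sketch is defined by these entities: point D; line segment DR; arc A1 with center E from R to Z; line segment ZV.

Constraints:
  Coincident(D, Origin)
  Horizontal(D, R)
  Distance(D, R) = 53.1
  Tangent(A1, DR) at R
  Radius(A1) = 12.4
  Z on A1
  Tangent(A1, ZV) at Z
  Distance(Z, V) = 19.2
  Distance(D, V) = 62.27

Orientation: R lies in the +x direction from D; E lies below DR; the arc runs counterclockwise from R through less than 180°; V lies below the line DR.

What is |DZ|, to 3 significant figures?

46.0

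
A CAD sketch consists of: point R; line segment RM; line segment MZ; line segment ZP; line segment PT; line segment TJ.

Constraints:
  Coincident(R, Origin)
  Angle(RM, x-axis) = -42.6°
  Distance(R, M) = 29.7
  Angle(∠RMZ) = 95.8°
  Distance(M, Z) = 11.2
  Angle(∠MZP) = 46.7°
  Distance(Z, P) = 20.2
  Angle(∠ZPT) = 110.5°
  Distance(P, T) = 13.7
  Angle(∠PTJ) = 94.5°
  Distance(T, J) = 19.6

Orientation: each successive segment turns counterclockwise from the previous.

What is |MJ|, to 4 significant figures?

12.97

R is at the origin; RM runs at -42.6° with length 29.7, so M = (21.86, -20.10). ∠RMZ = 95.8° gives MZ at 41.60° from the x-axis; with |MZ| = 11.2, Z = (30.24, -12.67). ∠MZP = 46.7° gives ZP at 174.9° from the x-axis; with |ZP| = 20.2, P = (10.12, -10.87). ∠ZPT = 110.5° gives PT at -115.6° from the x-axis; with |PT| = 13.7, T = (4.198, -23.23). ∠PTJ = 94.5° gives TJ at -30.10° from the x-axis; with |TJ| = 19.6, J = (21.15, -33.06). Then |MJ| = |J − M| = 12.97.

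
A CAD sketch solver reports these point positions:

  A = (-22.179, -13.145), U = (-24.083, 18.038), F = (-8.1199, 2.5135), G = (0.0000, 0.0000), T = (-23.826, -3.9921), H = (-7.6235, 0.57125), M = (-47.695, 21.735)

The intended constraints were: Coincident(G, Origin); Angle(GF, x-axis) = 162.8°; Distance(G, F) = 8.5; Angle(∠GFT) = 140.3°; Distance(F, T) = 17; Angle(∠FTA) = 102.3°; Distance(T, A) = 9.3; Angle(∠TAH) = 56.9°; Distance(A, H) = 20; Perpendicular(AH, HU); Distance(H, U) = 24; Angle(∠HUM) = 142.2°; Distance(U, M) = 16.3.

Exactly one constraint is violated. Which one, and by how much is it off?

Distance(U, M) = 16.3 — off by 7.60.

G = (0.00, 0.00) ✓; GF at 162.8° ✓; |GF| = 8.500 ✓; ∠GFT = 140.3° ✓; |FT| = 17.00 ✓; ∠FTA = 102.3° ✓; |TA| = 9.300 ✓; ∠TAH = 56.90° ✓; |AH| = 20.00 ✓; ∠(AH, HU) = 90.00° ✓; |HU| = 24.00 ✓; ∠HUM = 142.2° ✓; |UM| = 23.90 ✗.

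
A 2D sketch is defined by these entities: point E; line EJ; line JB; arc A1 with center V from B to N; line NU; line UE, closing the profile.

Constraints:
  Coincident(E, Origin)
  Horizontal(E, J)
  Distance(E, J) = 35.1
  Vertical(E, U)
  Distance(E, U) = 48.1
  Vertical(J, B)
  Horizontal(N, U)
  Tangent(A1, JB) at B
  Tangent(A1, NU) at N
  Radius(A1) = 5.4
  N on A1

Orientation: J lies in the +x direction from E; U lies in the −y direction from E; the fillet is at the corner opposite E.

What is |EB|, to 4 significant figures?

55.27

E is at the origin; E and J share the same y with |EJ| = 35.1 and J on the +x side, so J = (35.10, 0.000). E and U share the same x with |EU| = 48.1 and U on the −y side, so U = (0.000, -48.10). The virtual corner opposite E is at (35.10, -48.10). Tangency of A1 to JB means the radius VB is perpendicular to JB and the tangent condition forces VN to be normal to NU, with radius 5.4, so the center V sits 5.4 in from both sides at V = (29.70, -42.70). That places the tangent points at B = (35.10, -42.70) on JB and N = (29.70, -48.10) on NU. Then |EB| = |B − E| = 55.27.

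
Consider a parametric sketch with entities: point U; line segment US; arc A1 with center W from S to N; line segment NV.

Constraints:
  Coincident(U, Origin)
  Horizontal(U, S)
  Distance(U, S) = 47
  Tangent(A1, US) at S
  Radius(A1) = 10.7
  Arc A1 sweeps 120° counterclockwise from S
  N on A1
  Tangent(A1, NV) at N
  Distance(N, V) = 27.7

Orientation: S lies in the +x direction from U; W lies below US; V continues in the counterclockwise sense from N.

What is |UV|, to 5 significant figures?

65.299

U is at the origin; US is horizontal with |US| = 47.0 and S on the +x side, so S = (47.000, 0.0000). Since A1 is tangent to US there, WS ⟂ US, so W = S + (0, -10.7) = (47.000, -10.700). On A1, S sits at bearing 90° from W; a 120° counterclockwise sweep puts N at bearing 210°, so N = W + 10.7·(cos 210°, sin 210°) = (37.734, -16.050). Tangency of A1 to NV means the radius WN is perpendicular to NV, so NV runs along (−sin 210°, cos 210°); with |NV| = 27.7, V = (51.584, -40.039). Then |UV| = |V − U| = 65.299.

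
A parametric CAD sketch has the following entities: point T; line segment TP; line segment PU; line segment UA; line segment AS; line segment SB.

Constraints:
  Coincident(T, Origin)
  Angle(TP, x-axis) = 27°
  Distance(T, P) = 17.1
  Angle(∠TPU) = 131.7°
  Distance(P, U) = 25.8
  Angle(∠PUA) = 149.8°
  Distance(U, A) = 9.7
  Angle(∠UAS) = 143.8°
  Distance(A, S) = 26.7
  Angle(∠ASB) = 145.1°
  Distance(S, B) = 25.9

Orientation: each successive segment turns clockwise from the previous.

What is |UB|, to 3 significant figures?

56.5

T is at the origin; TP runs at 27.0° with length 17.1, so P = (15.2, 7.76). ∠TPU = 131.7° gives PU at -21.3° from the x-axis; with |PU| = 25.8, U = (39.3, -1.61). ∠PUA = 149.8° gives UA at -51.5° from the x-axis; with |UA| = 9.7, A = (45.3, -9.20). ∠UAS = 143.8° gives AS at -87.7° from the x-axis; with |AS| = 26.7, S = (46.4, -35.9). ∠ASB = 145.1° gives SB at -123° from the x-axis; with |SB| = 25.9, B = (32.4, -57.7). Then |UB| = |B − U| = 56.5.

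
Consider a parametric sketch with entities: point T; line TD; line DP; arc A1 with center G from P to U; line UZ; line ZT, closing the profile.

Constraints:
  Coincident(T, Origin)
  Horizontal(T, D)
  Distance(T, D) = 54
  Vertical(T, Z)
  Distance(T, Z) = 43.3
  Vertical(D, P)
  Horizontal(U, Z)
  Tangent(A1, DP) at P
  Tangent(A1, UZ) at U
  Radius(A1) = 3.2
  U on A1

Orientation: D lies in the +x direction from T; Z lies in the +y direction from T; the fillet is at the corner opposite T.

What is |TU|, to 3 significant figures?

66.7

The virtual corner opposite T is at (54.0, 43.3). Since A1 is tangent to DP there, GP ⟂ DP and tangency of A1 to UZ means the radius GU is perpendicular to UZ, with radius 3.2, so the center G sits 3.2 in from both sides at G = (50.8, 40.1). That places the tangent points at P = (54.0, 40.1) on DP and U = (50.8, 43.3) on UZ. Then |TU| = |U − T| = 66.7.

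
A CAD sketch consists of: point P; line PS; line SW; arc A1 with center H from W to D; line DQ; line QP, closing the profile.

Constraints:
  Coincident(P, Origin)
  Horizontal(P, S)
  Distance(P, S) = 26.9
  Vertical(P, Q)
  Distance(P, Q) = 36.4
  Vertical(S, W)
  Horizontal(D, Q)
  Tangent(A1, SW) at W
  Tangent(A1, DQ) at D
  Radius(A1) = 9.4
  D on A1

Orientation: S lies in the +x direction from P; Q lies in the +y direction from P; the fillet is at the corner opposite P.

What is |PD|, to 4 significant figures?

40.39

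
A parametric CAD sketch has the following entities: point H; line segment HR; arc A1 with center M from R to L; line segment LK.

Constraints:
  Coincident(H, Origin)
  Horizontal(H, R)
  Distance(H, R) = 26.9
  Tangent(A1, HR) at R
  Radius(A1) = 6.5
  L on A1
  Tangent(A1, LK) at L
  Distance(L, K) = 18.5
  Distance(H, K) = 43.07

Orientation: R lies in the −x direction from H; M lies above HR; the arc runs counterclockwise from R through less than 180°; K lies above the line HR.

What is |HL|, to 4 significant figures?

25.05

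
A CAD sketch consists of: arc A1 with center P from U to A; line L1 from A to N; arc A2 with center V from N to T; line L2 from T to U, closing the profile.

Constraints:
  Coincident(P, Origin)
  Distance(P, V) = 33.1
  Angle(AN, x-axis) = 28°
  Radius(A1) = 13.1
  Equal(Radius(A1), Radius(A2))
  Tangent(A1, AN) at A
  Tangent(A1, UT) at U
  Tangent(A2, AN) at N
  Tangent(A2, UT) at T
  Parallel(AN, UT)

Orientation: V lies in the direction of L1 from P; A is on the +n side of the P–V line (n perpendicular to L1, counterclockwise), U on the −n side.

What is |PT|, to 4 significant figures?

35.60

The slot axis is L1's direction at 28.0°, so u = (cos 28.0°, sin 28.0°) = (0.8829, 0.4695) and n = (−sin 28.0°, cos 28.0°) = (-0.4695, 0.8829). P is at the origin and V lies 33.1 along u from P, so V = 33.1·u = (29.23, 15.54). Tangency of A1 to both parallel lines with radius 13.1 puts A and U at P ± 13.1·n: A = (-6.150, 11.57), U = (6.150, -11.57). Equal radii place N and T the same way about V: N = V + 13.1·n = (23.08, 27.11), T = V − 13.1·n = (35.38, 3.973). Then |PT| = |T − P| = 35.60.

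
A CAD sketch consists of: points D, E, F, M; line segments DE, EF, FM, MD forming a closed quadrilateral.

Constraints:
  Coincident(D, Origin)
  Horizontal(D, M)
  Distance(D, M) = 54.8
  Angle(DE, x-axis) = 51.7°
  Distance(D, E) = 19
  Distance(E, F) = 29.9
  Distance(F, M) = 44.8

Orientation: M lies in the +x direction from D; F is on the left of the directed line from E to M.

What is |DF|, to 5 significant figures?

48.896

D is at the origin; DM is horizontal with |DM| = 54.8 and M in +x, so M = (54.8, 0). DE runs at 51.7° with |DE| = 19.0, so E = (11.776, 14.911). F is determined by |EF| = 29.9 and |FM| = 44.8 together: it lies at the intersection of circle(E, 29.9) and circle(M, 44.8). With |EM| = 45.535, the foot of the radical line on EM is 10.546 from E and the perpendicular offset is √(29.9² − 10.546²) = 27.979. Taking the left-of-EM solution: F = (30.902, 37.893).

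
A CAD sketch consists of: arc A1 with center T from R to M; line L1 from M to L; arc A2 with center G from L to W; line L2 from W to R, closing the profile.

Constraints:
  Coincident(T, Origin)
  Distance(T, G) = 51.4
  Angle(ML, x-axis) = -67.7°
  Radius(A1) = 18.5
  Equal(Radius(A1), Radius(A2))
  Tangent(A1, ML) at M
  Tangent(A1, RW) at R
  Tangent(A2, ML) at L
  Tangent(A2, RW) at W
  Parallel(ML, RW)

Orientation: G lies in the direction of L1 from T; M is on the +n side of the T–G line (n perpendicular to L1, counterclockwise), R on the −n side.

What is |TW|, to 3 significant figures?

54.6

Tangency of A1 to both parallel lines with radius 18.5 puts M and R at T ± 18.5·n: M = (17.1, 7.02), R = (-17.1, -7.02). Equal radii place L and W the same way about G: L = G + 18.5·n = (36.6, -40.5), W = G − 18.5·n = (2.39, -54.6). Then |TW| = |W − T| = 54.6.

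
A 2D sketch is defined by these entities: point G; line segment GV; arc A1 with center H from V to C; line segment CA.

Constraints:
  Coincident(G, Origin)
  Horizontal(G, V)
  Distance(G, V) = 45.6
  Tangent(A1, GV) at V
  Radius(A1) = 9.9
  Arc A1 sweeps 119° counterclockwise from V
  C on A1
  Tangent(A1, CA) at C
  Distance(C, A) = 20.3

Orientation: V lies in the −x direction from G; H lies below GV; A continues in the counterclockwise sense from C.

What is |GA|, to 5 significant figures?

55.011

G is at the origin; GV is horizontal with |GV| = 45.6 and V on the −x side, so V = (-45.600, 0.0000). A1 meets GV tangentially, so HV is at right angles to GV, so H = V + (0, -9.9) = (-45.600, -9.9000). On A1, V sits at bearing 90° from H; a 119° counterclockwise sweep puts C at bearing 209°, so C = H + 9.9·(cos 209°, sin 209°) = (-54.259, -14.700). A1 meets CA tangentially, so HC is at right angles to CA, so CA runs along (−sin 209°, cos 209°); with |CA| = 20.3, A = (-44.417, -32.454). Then |GA| = |A − G| = 55.011.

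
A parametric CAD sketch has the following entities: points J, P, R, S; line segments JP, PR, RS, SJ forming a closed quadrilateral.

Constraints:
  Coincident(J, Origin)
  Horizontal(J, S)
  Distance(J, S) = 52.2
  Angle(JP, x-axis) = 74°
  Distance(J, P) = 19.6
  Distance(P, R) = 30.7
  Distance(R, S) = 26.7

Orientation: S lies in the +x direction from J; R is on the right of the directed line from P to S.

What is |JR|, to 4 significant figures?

26.14

Checks: |PR| = 30.70 ✓; |RS| = 26.70 ✓.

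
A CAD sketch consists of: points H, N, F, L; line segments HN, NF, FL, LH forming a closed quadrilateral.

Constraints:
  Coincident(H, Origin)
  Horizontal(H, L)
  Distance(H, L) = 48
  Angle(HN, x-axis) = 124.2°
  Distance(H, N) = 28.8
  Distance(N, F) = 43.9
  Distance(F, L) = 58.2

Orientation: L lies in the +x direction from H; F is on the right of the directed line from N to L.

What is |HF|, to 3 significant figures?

20.3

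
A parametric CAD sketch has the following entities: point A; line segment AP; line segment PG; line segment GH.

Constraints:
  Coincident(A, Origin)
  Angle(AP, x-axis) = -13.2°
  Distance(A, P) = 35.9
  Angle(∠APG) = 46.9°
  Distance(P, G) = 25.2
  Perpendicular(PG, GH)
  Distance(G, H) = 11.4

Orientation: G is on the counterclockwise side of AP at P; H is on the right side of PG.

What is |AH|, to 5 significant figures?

37.619

A is at the origin; AP runs at -13.2° with length 35.9, so P = 35.9·(cos -13.2°, sin -13.2°) = (34.951, -8.1978). ∠APG = 46.9°, so PG runs at -13.2° + (180° − 46.9°) = 119.90° from the x-axis; with |PG| = 25.2, G = P + 25.2·(cos 119.90°, sin 119.90°) = (22.390, 13.648). PG is perpendicular to GH; with |GH| = 11.4 on the right of PG, H = G + 11.4·(0.86690, 0.49849) = (32.272, 19.331). Then |AH| = |H − A| = 37.619.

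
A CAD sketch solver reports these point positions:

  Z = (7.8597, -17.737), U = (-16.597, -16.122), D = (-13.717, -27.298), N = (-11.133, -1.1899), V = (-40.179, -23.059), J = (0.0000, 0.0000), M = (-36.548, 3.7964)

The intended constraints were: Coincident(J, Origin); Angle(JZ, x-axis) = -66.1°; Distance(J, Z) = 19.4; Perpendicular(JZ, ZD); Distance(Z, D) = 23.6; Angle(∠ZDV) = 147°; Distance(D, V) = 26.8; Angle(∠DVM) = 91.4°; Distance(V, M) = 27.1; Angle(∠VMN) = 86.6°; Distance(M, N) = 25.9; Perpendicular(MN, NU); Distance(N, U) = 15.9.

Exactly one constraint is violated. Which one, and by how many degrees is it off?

Perpendicular(MN, NU) — off by 9.00°.

J = (0.00, 0.00) ✓; JZ at -66.10° ✓; |JZ| = 19.40 ✓; ∠(JZ, ZD) = 90.00° ✓; |ZD| = 23.60 ✓; ∠ZDV = 147.0° ✓; |DV| = 26.80 ✓; ∠DVM = 91.40° ✓; |VM| = 27.10 ✓; ∠VMN = 86.60° ✓; |MN| = 25.90 ✓; ∠(MN, NU) = 99.00° ✗; |NU| = 15.90 ✓.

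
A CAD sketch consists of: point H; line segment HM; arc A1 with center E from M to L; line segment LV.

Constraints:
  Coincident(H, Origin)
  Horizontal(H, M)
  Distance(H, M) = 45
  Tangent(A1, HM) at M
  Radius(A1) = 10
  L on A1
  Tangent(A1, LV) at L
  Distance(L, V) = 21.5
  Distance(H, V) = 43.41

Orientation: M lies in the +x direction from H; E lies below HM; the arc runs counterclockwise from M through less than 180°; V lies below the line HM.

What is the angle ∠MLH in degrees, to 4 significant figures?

126.1°

Checks: |EL| = 10.00 ✓; ∠(EL, LV) = 90.00° ✓; |LV| = 21.50 ✓; |HV| = 43.41 ✓.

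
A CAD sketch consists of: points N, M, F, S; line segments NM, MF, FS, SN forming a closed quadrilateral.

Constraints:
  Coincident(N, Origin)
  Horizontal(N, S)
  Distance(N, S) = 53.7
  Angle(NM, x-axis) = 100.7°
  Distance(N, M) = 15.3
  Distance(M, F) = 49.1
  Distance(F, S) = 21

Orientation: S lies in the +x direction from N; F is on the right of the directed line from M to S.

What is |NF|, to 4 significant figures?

39.60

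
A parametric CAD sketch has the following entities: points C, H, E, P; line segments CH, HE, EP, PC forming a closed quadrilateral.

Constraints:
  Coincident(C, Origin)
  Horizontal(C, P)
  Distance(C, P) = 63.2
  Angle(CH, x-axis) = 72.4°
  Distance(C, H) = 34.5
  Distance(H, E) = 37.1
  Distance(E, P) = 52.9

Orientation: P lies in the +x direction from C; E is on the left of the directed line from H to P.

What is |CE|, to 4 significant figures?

65.84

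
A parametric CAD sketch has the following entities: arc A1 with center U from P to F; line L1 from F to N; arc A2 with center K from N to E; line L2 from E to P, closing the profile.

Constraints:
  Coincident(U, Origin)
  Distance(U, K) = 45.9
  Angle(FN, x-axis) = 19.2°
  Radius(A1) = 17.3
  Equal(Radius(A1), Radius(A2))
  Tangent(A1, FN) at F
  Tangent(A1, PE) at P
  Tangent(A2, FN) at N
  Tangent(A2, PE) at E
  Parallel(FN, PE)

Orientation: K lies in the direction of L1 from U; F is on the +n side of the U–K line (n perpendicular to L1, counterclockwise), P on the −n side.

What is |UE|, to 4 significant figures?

49.05

The slot axis is L1's direction at 19.2°, so u = (cos 19.2°, sin 19.2°) = (0.9444, 0.3289) and n = (−sin 19.2°, cos 19.2°) = (-0.3289, 0.9444). U is at the origin and K lies 45.9 along u from U, so K = 45.9·u = (43.35, 15.09). Tangency of A1 to both parallel lines with radius 17.3 puts F and P at U ± 17.3·n: F = (-5.689, 16.34), P = (5.689, -16.34). Equal radii place N and E the same way about K: N = K + 17.3·n = (37.66, 31.43), E = K − 17.3·n = (49.04, -1.243). Then |UE| = |E − U| = 49.05.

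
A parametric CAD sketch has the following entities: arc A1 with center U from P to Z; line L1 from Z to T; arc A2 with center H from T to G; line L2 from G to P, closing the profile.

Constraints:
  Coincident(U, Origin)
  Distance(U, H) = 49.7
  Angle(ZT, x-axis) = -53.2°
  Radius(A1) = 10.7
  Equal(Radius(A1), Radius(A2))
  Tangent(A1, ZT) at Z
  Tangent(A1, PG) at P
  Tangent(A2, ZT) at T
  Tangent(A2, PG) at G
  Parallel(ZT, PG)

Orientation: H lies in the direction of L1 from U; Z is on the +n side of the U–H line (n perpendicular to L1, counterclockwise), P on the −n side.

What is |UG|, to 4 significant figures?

50.84

Tangency of A1 to both parallel lines with radius 10.7 puts Z and P at U ± 10.7·n: Z = (8.568, 6.410), P = (-8.568, -6.410). Equal radii place T and G the same way about H: T = H + 10.7·n = (38.34, -33.39), G = H − 10.7·n = (21.20, -46.21). Then |UG| = |G − U| = 50.84.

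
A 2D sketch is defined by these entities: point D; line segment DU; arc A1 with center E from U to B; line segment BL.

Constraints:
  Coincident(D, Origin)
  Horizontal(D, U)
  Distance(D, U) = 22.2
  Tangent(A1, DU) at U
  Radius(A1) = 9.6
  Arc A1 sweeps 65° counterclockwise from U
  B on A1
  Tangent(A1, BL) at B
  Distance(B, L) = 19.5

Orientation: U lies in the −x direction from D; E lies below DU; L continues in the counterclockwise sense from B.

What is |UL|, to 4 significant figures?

28.74

On A1, U sits at bearing 90° from E; a 65° counterclockwise sweep puts B at bearing 155°, so B = E + 9.6·(cos 155°, sin 155°) = (-30.90, -5.543). Since A1 is tangent to BL there, EB ⟂ BL, so BL runs along (−sin 155°, cos 155°); with |BL| = 19.5, L = (-39.14, -23.22). Then |UL| = |L − U| = 28.74.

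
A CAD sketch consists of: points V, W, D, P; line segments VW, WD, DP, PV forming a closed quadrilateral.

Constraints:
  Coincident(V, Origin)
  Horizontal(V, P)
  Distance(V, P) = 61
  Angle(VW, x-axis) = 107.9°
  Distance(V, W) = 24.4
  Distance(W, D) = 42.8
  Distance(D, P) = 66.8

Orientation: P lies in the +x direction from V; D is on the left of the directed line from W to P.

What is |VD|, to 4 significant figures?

58.52

V is at the origin; V and P share the same y with |VP| = 61.0 and P in +x, so P = (61.0, 0). VW runs at 107.9° with |VW| = 24.4, so W = (-7.500, 23.22). D is determined by |WD| = 42.8 and |DP| = 66.8 together: it lies at the intersection of circle(W, 42.8) and circle(P, 66.8). With |WP| = 72.33, the foot of the radical line on WP is 17.98 from W and the perpendicular offset is √(42.8² − 17.98²) = 38.84. Taking the left-of-WP solution: D = (22.00, 54.23).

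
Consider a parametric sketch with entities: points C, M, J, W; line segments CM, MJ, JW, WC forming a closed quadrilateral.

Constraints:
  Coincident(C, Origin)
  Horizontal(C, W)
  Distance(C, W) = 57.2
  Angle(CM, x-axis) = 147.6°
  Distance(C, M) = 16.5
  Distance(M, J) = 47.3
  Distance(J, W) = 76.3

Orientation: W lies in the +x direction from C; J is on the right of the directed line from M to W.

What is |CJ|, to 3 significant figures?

39.2

C is at the origin; C and W share the same y with |CW| = 57.2 and W in +x, so W = (57.2, 0). CM runs at 147.6° with |CM| = 16.5, so M = (-13.9, 8.84). J is determined by |MJ| = 47.3 and |JW| = 76.3 together: it lies at the intersection of circle(M, 47.3) and circle(W, 76.3). With |MW| = 71.7, the foot of the radical line on MW is 10.8 from M and the perpendicular offset is √(47.3² − 10.8²) = 46.0. Taking the right-of-MW solution: J = (-8.86, -38.2).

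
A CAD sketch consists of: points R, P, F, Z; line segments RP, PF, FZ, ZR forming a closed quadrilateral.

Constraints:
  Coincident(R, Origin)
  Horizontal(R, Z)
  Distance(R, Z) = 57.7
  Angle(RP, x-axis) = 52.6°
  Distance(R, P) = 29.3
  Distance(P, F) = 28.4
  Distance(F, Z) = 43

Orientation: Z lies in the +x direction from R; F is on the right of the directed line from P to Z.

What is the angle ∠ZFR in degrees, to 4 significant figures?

154.9°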